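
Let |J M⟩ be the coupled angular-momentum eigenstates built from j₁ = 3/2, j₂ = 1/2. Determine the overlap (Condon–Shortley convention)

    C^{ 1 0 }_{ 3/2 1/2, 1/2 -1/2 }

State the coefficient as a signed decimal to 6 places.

+0.707107  (= +√(1/2))

triangle: 1!×2!×0!/4! = 2/24
(j±m)!: 2!×1!×0!×1!×1!×1! = 2
prefactor² = (2J+1)×Δ×N² = 1/2
  k=0: +1/(0!×1!×1!×0!×1!×0!) = 1
Σ = 1  ⇒  CG² = 1/2×1² = 1/2
CG = +√(1/2) = +0.707107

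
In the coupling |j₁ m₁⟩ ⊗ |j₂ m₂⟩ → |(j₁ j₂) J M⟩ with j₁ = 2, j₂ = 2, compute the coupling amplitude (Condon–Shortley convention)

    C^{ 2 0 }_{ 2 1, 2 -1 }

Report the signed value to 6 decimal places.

√[5·2!2!2!/7! · 3!1!1!3!2!2!] = √(8/7)
  +(−1)^0/∏(0,2,1,1,1,1)! = 1/2  (running 1/2)
  +(−1)^1/∏(1,1,0,0,2,2)! = -1/4  (running 1/4)
⟨..|..⟩ = √(8/7)·(1/4) = +0.267261

+0.267261  (= +√(1/14))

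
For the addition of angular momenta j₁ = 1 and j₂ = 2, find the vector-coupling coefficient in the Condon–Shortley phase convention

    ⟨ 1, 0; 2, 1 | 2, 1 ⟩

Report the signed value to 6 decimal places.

triangle: 1!×1!×3!/6! = 6/720
(j±m)!: 1!×1!×3!×1!×3!×1! = 36
prefactor² = (2J+1)×Δ×N² = 3/2
  k=0: +1/(0!×1!×1!×3!×0!×0!) = 1/6
  k=1: −1/(1!×0!×0!×2!×1!×1!) = -1/2
Σ = -1/3  ⇒  CG² = 3/2×(-1/3)² = 1/6
CG = −√(1/6) = -0.408248

−√(1/6) = -0.408248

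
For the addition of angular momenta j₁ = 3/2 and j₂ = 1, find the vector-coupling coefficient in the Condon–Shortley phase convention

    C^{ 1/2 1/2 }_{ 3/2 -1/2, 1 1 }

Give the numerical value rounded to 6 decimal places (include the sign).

+0.408248

j₁+j₂−J=2  J+j₁−j₂=1  J−j₁+j₂=0  j₁+j₂+J+1=4
(j₁±m₁, j₂±m₂, J±M) = (1,2,2,0,1,0)
P² = 2/3
sum k=2..2:
  [2] +1/2 = 1/2
S = 1/2
C² = P²·S² = 1/6 ; C = +0.408248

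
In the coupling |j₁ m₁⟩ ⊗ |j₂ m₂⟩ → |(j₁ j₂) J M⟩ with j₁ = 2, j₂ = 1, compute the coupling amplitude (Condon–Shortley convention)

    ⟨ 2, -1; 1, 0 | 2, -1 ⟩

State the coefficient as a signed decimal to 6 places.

-0.408248  (= −√(1/6))

√[5·1!3!1!/6! · 1!3!1!1!1!3!] = √(3/2)
  +(−1)^0/∏(0,1,3,1,0,0)! = 1/6  (running 1/6)
  +(−1)^1/∏(1,0,2,0,1,1)! = -1/2  (running -1/3)
⟨..|..⟩ = √(3/2)·(-1/3) = -0.408248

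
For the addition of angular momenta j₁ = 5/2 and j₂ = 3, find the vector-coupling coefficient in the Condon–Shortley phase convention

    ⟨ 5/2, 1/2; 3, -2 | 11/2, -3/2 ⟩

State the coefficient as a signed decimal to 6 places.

j₁+j₂−J=0  J+j₁−j₂=5  J−j₁+j₂=6  j₁+j₂+J+1=12
(j₁±m₁, j₂±m₂, J±M) = (3,2,1,5,4,7)
P² = 4147200/11
sum k=0..0:
  [0] +1/1440 = 1/1440
S = 1/1440
C² = P²·S² = 2/11 ; C = +0.426401

+√(2/11) ≈ +0.426401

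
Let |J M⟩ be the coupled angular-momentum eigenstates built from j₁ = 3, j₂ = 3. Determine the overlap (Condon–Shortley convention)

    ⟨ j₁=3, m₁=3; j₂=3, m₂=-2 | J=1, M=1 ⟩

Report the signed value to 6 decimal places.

+0.327327  (= +√(3/28))

√[3·5!1!1!/8! · 6!0!1!5!2!0!] = √(10800/7)
  +(−1)^0/∏(0,5,0,1,1,0)! = 1/120  (running 1/120)
⟨..|..⟩ = √(10800/7)·(1/120) = +0.327327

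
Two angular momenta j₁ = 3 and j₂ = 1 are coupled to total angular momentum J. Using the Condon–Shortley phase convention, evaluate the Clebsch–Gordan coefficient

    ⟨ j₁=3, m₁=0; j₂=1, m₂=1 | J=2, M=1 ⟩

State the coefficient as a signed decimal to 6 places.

+0.377964

√[5·2!4!0!/7! · 3!3!2!0!3!1!] = √(144/7)
  +(−1)^2/∏(2,0,1,0,3,0)! = 1/12  (running 1/12)
⟨..|..⟩ = √(144/7)·(1/12) = +0.377964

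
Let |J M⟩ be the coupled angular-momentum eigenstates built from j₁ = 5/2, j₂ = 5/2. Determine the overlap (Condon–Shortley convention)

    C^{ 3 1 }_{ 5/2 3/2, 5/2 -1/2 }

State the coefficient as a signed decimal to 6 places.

+0.182574

√[7·2!3!3!/9! · 4!1!2!3!4!2!] = √(96/5)
  +(−1)^0/∏(0,2,1,2,2,1)! = 1/8  (running 1/8)
  +(−1)^1/∏(1,1,0,1,3,2)! = -1/12  (running 1/24)
⟨..|..⟩ = √(96/5)·(1/24) = +0.182574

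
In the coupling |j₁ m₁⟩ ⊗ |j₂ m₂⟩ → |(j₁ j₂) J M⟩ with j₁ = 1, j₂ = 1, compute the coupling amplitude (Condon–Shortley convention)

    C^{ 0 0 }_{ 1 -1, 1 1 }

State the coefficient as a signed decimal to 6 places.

j₁+j₂−J=2  J+j₁−j₂=0  J−j₁+j₂=0  j₁+j₂+J+1=3
(j₁±m₁, j₂±m₂, J±M) = (0,2,2,0,0,0)
P² = 4/3
sum k=2..2:
  [2] +1/2 = 1/2
S = 1/2
C² = P²·S² = 1/3 ; C = +0.577350

+√(1/3) ≈ +0.577350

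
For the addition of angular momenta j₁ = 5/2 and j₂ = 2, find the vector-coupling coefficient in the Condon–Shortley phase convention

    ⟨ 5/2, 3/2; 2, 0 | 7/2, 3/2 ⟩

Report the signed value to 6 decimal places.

triangle: 1!×4!×3!/9! = 144/362880
(j±m)!: 4!×1!×2!×2!×5!×2! = 23040
prefactor² = (2J+1)×Δ×N² = 512/7
  k=0: +1/(0!×1!×1!×2!×3!×1!) = 1/12
  k=1: −1/(1!×0!×0!×1!×4!×2!) = -1/48
Σ = 1/16  ⇒  CG² = 512/7×1/16² = 2/7
CG = +√(2/7) = +0.534522

+√(2/7) = +0.534522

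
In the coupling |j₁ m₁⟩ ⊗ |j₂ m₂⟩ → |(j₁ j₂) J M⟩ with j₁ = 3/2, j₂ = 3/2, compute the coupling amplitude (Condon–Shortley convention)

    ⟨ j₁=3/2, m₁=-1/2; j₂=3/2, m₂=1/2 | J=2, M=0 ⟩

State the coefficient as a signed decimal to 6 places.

√[5·1!2!2!/6! · 1!2!2!1!2!2!] = √(4/9)
  +(−1)^0/∏(0,1,2,2,0,0)! = 1/4  (running 1/4)
  +(−1)^1/∏(1,0,1,1,1,1)! = -1  (running -3/4)
⟨..|..⟩ = √(4/9)·(-3/4) = -0.500000

-0.500000  (= −√(1/4))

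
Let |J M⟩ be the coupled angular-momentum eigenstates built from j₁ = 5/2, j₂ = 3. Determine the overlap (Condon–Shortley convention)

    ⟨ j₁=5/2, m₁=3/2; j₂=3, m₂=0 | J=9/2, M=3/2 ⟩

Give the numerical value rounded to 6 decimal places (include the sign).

+0.540562

triangle: 1!*4!*5!/11! = 2880/39916800
(j±m)!: 4!*1!*3!*3!*6!*3! = 3732480
prefactor² = (2J+1)*Δ*N² = 207360/77
  k=0: +1/(0!*1!*1!*3!*3!*2!) = 1/72
  k=1: −1/(1!*0!*0!*2!*4!*3!) = -1/288
Σ = 1/96  ⇒  CG² = 207360/77*1/96² = 45/154
CG = +√(45/154) = +0.540562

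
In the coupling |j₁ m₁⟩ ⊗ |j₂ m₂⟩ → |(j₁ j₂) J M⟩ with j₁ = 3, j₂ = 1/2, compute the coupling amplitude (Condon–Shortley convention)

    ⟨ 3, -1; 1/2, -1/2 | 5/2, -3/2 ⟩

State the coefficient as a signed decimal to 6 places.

+0.534522  (= +√(2/7))

triangle: 1!·5!·0!/7! = 120/5040
(j±m)!: 2!·4!·0!·1!·1!·4! = 1152
prefactor² = (2J+1)·Δ·N² = 1152/7
  k=0: +1/(0!·1!·4!·0!·1!·0!) = 1/24
Σ = 1/24  ⇒  CG² = 1152/7·1/24² = 2/7
CG = +√(2/7) = +0.534522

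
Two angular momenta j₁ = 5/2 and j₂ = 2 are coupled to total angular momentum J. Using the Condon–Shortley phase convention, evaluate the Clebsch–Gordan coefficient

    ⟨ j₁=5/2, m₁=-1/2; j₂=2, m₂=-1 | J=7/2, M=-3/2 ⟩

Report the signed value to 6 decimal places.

+0.308607  (= +√(2/21))

√[8·1!4!3!/9! · 2!3!1!3!2!5!] = √(384/7)
  +(−1)^0/∏(0,1,3,1,1,2)! = 1/12  (running 1/12)
  +(−1)^1/∏(1,0,2,0,2,3)! = -1/24  (running 1/24)
⟨..|..⟩ = √(384/7)·(1/24) = +0.308607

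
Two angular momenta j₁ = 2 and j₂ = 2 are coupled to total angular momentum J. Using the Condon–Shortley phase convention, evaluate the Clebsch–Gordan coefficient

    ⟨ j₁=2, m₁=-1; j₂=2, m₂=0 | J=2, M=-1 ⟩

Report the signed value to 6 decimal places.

−√(1/14) ≈ -0.267261

√[5·2!2!2!/7! · 1!3!2!2!1!3!] = √(8/7)
  +(−1)^1/∏(1,1,2,1,0,1)! = -1/2  (running -1/2)
  +(−1)^2/∏(2,0,1,0,1,2)! = 1/4  (running -1/4)
⟨..|..⟩ = √(8/7)·(-1/4) = -0.267261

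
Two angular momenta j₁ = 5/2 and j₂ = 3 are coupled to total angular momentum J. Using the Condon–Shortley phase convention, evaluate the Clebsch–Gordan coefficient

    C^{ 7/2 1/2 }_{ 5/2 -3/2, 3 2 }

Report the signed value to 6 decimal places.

√[8·2!3!4!/10! · 1!4!5!1!4!3!] = √(9216/35)
  +(−1)^1/∏(1,1,3,4,0,0)! = -1/144  (running -1/144)
  +(−1)^2/∏(2,0,2,3,1,1)! = 1/24  (running 5/144)
⟨..|..⟩ = √(9216/35)·(5/144) = +0.563436

+0.563436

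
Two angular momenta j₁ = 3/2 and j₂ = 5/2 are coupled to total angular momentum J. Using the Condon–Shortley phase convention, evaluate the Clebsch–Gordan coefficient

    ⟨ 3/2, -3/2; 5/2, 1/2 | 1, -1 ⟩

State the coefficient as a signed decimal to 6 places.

√[3·3!0!2!/6! · 0!3!3!2!0!2!] = √(36/5)
  +(−1)^3/∏(3,0,0,0,0,2)! = -1/12  (running -1/12)
⟨..|..⟩ = √(36/5)·(-1/12) = -0.223607

-0.223607  (= −√(1/20))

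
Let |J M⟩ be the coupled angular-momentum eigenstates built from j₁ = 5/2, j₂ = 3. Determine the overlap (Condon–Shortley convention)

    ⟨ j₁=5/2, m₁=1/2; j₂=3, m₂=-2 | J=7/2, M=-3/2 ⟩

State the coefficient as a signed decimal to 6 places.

+√(2/21) = +0.308607

triangle: 2!*3!*4!/10! = 288/3628800
(j±m)!: 3!*2!*1!*5!*2!*5! = 345600
prefactor² = (2J+1)*Δ*N² = 1536/7
  k=0: +1/(0!*2!*2!*1!*1!*3!) = 1/24
  k=1: −1/(1!*1!*1!*0!*2!*4!) = -1/48
Σ = 1/48  ⇒  CG² = 1536/7*1/48² = 2/21
CG = +√(2/21) = +0.308607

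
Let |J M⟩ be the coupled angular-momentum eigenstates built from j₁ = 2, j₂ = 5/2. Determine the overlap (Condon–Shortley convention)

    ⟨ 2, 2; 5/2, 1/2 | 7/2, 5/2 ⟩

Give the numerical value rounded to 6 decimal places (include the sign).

j₁+j₂−J=1  J+j₁−j₂=3  J−j₁+j₂=4  j₁+j₂+J+1=9
(j₁±m₁, j₂±m₂, J±M) = (4,0,3,2,6,1)
P² = 4608/7
sum k=0..0:
  [0] +1/36 = 1/36
S = 1/36
C² = P²·S² = 32/63 ; C = +0.712697

+√(32/63) ≈ +0.712697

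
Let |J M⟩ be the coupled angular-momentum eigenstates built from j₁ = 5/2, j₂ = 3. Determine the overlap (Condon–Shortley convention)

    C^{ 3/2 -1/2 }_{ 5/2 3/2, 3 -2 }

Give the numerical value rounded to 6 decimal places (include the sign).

−√(1/21) ≈ -0.218218

j₁+j₂−J=4  J+j₁−j₂=1  J−j₁+j₂=2  j₁+j₂+J+1=8
(j₁±m₁, j₂±m₂, J±M) = (4,1,1,5,1,2)
P² = 192/7
sum k=0..1:
  [0] +1/24 = 1/24
  [1] −1/12 = -1/12
S = -1/24
C² = P²·S² = 1/21 ; C = -0.218218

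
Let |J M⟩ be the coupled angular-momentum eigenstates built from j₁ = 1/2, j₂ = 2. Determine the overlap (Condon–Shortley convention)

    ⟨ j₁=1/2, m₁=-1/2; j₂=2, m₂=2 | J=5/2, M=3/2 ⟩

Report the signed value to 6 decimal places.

triangle: 0!·1!·4!/6! = 24/720
(j±m)!: 0!·1!·4!·0!·4!·1! = 576
prefactor² = (2J+1)·Δ·N² = 576/5
  k=0: +1/(0!·0!·1!·4!·0!·0!) = 1/24
Σ = 1/24  ⇒  CG² = 576/5·1/24² = 1/5
CG = +√(1/5) = +0.447214

+√(1/5) = +0.447214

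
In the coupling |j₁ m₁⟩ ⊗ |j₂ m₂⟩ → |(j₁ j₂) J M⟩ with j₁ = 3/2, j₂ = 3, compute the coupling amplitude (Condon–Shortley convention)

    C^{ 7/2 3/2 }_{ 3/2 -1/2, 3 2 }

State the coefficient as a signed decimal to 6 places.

-0.654654

j₁+j₂−J=1  J+j₁−j₂=2  J−j₁+j₂=5  j₁+j₂+J+1=9
(j₁±m₁, j₂±m₂, J±M) = (1,2,5,1,5,2)
P² = 6400/21
sum k=0..1:
  [0] +1/240 = 1/240
  [1] −1/24 = -1/24
S = -3/80
C² = P²·S² = 3/7 ; C = -0.654654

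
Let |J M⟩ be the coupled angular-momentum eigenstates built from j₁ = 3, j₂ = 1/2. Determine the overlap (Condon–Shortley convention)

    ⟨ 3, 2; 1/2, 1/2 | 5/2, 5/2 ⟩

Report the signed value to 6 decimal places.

√[6·1!5!0!/7! · 5!1!1!0!5!0!] = √(14400/7)
  +(−1)^1/∏(1,0,0,0,5,0)! = -1/120  (running -1/120)
⟨..|..⟩ = √(14400/7)·(-1/120) = -0.377964

-0.377964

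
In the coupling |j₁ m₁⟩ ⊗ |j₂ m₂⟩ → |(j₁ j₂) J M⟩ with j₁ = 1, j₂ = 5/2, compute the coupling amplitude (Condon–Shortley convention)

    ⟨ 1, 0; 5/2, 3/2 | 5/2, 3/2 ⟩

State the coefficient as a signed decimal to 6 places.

−√(9/35) ≈ -0.507093

triangle: 1!×1!×4!/7! = 24/5040
(j±m)!: 1!×1!×4!×1!×4!×1! = 576
prefactor² = (2J+1)×Δ×N² = 576/35
  k=0: +1/(0!×1!×1!×4!×0!×0!) = 1/24
  k=1: −1/(1!×0!×0!×3!×1!×1!) = -1/6
Σ = -1/8  ⇒  CG² = 576/35×(-1/8)² = 9/35
CG = −√(9/35) = -0.507093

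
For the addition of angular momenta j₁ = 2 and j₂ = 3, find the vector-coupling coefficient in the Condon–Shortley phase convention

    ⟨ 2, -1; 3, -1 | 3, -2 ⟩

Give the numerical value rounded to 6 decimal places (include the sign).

triangle: 2!*2!*4!/9! = 96/362880
(j±m)!: 1!*3!*2!*4!*1!*5! = 34560
prefactor² = (2J+1)*Δ*N² = 64
  k=1: −1/(1!*1!*2!*1!*0!*3!) = -1/12
  k=2: +1/(2!*0!*1!*0!*1!*4!) = 1/48
Σ = -1/16  ⇒  CG² = 64*(-1/16)² = 1/4
CG = −√(1/4) = -0.500000

−√(1/4) ≈ -0.500000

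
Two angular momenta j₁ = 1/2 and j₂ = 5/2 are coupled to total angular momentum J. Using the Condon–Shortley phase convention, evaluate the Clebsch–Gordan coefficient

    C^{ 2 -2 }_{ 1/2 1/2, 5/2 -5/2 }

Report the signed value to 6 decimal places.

triangle: 1!×0!×4!/6! = 24/720
(j±m)!: 1!×0!×0!×5!×0!×4! = 2880
prefactor² = (2J+1)×Δ×N² = 480
  k=0: +1/(0!×1!×0!×0!×0!×4!) = 1/24
Σ = 1/24  ⇒  CG² = 480×1/24² = 5/6
CG = +√(5/6) = +0.912871

+0.912871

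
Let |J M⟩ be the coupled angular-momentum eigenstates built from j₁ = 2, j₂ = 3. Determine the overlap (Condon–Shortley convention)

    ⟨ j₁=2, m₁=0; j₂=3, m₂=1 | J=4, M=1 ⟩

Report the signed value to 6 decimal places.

j₁+j₂−J=1  J+j₁−j₂=3  J−j₁+j₂=5  j₁+j₂+J+1=10
(j₁±m₁, j₂±m₂, J±M) = (2,2,4,2,5,3)
P² = 1728/7
sum k=0..1:
  [0] +1/48 = 1/48
  [1] −1/24 = -1/24
S = -1/48
C² = P²·S² = 3/28 ; C = -0.327327

-0.327327  (= −√(3/28))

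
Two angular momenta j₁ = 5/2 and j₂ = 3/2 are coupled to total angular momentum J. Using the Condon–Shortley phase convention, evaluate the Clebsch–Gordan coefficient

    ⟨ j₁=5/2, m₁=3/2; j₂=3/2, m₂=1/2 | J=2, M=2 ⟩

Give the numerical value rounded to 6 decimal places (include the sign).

−√(8/21) ≈ -0.617213

triangle: 2!*3!*1!/7! = 12/5040
(j±m)!: 4!*1!*2!*1!*4!*0! = 1152
prefactor² = (2J+1)*Δ*N² = 96/7
  k=1: −1/(1!*1!*0!*1!*3!*0!) = -1/6
Σ = -1/6  ⇒  CG² = 96/7*(-1/6)² = 8/21
CG = −√(8/21) = -0.617213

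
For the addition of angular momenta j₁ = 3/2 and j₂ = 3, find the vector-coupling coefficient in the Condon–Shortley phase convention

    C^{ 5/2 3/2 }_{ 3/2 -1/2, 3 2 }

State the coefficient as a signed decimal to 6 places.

j₁+j₂−J=2  J+j₁−j₂=1  J−j₁+j₂=4  j₁+j₂+J+1=8
(j₁±m₁, j₂±m₂, J±M) = (1,2,5,1,4,1)
P² = 288/7
sum k=1..2:
  [1] −1/24 = -1/24
  [2] +1/12 = 1/12
S = 1/24
C² = P²·S² = 1/14 ; C = +0.267261

+0.267261  (= +√(1/14))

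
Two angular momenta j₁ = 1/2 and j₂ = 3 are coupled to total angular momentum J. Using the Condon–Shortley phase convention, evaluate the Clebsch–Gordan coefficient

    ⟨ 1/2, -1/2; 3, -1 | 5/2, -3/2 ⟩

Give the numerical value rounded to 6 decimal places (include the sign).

−√(2/7) ≈ -0.534522

triangle: 1!×0!×5!/7! = 120/5040
(j±m)!: 0!×1!×2!×4!×1!×4! = 1152
prefactor² = (2J+1)×Δ×N² = 1152/7
  k=1: −1/(1!×0!×0!×1!×0!×4!) = -1/24
Σ = -1/24  ⇒  CG² = 1152/7×(-1/24)² = 2/7
CG = −√(2/7) = -0.534522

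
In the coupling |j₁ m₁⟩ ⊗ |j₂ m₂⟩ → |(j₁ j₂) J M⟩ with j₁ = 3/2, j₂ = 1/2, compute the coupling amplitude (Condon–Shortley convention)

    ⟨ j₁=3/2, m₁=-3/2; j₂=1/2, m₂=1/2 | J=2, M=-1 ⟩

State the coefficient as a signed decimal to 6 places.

√[5·0!3!1!/5! · 0!3!1!0!1!3!] = √(9)
  +(−1)^0/∏(0,0,3,1,0,0)! = 1/6  (running 1/6)
⟨..|..⟩ = √(9)·(1/6) = +0.500000

+√(1/4) = +0.500000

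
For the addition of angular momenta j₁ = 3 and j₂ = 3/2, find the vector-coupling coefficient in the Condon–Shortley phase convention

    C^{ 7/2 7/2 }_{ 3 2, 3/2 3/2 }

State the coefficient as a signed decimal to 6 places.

−√(1/3) ≈ -0.577350

triangle: 1!*5!*2!/9! = 240/362880
(j±m)!: 5!*1!*3!*0!*7!*0! = 3628800
prefactor² = (2J+1)*Δ*N² = 19200
  k=1: −1/(1!*0!*0!*2!*5!*0!) = -1/240
Σ = -1/240  ⇒  CG² = 19200*(-1/240)² = 1/3
CG = −√(1/3) = -0.577350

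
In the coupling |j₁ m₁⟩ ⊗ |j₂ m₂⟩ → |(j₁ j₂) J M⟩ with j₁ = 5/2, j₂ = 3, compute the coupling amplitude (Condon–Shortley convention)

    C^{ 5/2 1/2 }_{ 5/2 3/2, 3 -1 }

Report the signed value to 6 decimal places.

√[6·3!2!3!/9! · 4!1!2!4!3!2!] = √(576/35)
  +(−1)^0/∏(0,3,1,2,1,1)! = 1/12  (running 1/12)
  +(−1)^1/∏(1,2,0,1,2,2)! = -1/8  (running -1/24)
⟨..|..⟩ = √(576/35)·(-1/24) = -0.169031

-0.169031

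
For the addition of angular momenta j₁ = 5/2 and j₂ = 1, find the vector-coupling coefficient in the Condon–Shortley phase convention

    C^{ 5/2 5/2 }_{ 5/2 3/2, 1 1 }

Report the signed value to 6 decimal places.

triangle: 1!·4!·1!/7! = 24/5040
(j±m)!: 4!·1!·2!·0!·5!·0! = 5760
prefactor² = (2J+1)·Δ·N² = 1152/7
  k=1: −1/(1!·0!·0!·1!·4!·0!) = -1/24
Σ = -1/24  ⇒  CG² = 1152/7·(-1/24)² = 2/7
CG = −√(2/7) = -0.534522

-0.534522  (= −√(2/7))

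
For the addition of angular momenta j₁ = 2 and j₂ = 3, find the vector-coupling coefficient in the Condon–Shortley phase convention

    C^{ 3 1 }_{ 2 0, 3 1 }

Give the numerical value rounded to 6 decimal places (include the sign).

-0.387298

j₁+j₂−J=2  J+j₁−j₂=2  J−j₁+j₂=4  j₁+j₂+J+1=9
(j₁±m₁, j₂±m₂, J±M) = (2,2,4,2,4,2)
P² = 256/15
sum k=0..2:
  [0] +1/96 = 1/96
  [1] −1/6 = -1/6
  [2] +1/16 = 1/16
S = -3/32
C² = P²·S² = 3/20 ; C = -0.387298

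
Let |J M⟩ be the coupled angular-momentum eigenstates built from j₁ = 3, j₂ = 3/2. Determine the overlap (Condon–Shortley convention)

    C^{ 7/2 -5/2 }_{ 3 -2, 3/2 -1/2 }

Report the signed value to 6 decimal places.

−√(1/7) ≈ -0.377964

√[8·1!5!2!/9! · 1!5!1!2!1!6!] = √(6400/7)
  +(−1)^0/∏(0,1,5,1,0,1)! = 1/120  (running 1/120)
  +(−1)^1/∏(1,0,4,0,1,2)! = -1/48  (running -1/80)
⟨..|..⟩ = √(6400/7)·(-1/80) = -0.377964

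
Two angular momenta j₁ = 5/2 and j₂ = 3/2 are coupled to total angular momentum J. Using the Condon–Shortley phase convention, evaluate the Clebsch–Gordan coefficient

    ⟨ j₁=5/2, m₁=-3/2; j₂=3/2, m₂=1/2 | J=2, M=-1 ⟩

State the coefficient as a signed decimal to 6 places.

+0.154303

j₁+j₂−J=2  J+j₁−j₂=3  J−j₁+j₂=1  j₁+j₂+J+1=7
(j₁±m₁, j₂±m₂, J±M) = (1,4,2,1,1,3)
P² = 24/7
sum k=1..2:
  [1] −1/6 = -1/6
  [2] +1/4 = 1/4
S = 1/12
C² = P²·S² = 1/42 ; C = +0.154303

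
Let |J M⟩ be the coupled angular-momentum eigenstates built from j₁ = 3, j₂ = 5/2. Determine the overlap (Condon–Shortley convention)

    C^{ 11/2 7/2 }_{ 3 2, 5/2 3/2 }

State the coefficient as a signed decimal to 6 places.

+√(6/11) = +0.738549

triangle: 0!*6!*5!/12! = 86400/479001600
(j±m)!: 5!*1!*4!*1!*9!*2! = 2090188800
prefactor² = (2J+1)*Δ*N² = 49766400/11
  k=0: +1/(0!*0!*1!*4!*5!*1!) = 1/2880
Σ = 1/2880  ⇒  CG² = 49766400/11*1/2880² = 6/11
CG = +√(6/11) = +0.738549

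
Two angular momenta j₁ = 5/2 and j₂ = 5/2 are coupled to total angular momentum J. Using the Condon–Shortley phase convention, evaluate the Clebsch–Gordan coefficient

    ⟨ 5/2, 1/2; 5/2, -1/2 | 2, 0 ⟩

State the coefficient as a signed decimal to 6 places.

-0.436436  (= −√(4/21))

√[5·3!2!2!/8! · 3!2!2!3!2!2!] = √(12/7)
  +(−1)^0/∏(0,3,2,2,0,0)! = 1/24  (running 1/24)
  +(−1)^1/∏(1,2,1,1,1,1)! = -1/2  (running -11/24)
  +(−1)^2/∏(2,1,0,0,2,2)! = 1/8  (running -1/3)
⟨..|..⟩ = √(12/7)·(-1/3) = -0.436436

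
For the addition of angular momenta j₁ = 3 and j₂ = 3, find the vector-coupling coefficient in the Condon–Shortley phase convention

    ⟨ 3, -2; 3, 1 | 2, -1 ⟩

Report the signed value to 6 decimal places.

-0.422577

triangle: 4!·2!·2!/9! = 96/362880
(j±m)!: 1!·5!·4!·2!·1!·3! = 34560
prefactor² = (2J+1)·Δ·N² = 320/7
  k=3: −1/(3!·1!·2!·1!·0!·1!) = -1/12
  k=4: +1/(4!·0!·1!·0!·1!·2!) = 1/48
Σ = -1/16  ⇒  CG² = 320/7·(-1/16)² = 5/28
CG = −√(5/28) = -0.422577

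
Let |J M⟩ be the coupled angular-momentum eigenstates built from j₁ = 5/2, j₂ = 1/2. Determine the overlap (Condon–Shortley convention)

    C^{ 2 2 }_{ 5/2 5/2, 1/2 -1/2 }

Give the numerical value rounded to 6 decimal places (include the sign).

+0.912871  (= +√(5/6))

√[5·1!4!0!/6! · 5!0!0!1!4!0!] = √(480)
  +(−1)^0/∏(0,1,0,0,4,0)! = 1/24  (running 1/24)
⟨..|..⟩ = √(480)·(1/24) = +0.912871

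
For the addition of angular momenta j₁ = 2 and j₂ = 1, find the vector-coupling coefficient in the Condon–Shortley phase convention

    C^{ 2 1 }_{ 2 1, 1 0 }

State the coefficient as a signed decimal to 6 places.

+√(1/6) ≈ +0.408248

triangle: 1!*3!*1!/6! = 6/720
(j±m)!: 3!*1!*1!*1!*3!*1! = 36
prefactor² = (2J+1)*Δ*N² = 3/2
  k=0: +1/(0!*1!*1!*1!*2!*0!) = 1/2
  k=1: −1/(1!*0!*0!*0!*3!*1!) = -1/6
Σ = 1/3  ⇒  CG² = 3/2*1/3² = 1/6
CG = +√(1/6) = +0.408248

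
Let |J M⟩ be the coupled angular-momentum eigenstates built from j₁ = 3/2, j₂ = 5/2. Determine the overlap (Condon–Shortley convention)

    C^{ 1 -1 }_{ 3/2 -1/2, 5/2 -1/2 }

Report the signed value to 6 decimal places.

triangle: 3!·0!·2!/6! = 12/720
(j±m)!: 1!·2!·2!·3!·0!·2! = 48
prefactor² = (2J+1)·Δ·N² = 12/5
  k=2: +1/(2!·1!·0!·0!·0!·2!) = 1/4
Σ = 1/4  ⇒  CG² = 12/5·1/4² = 3/20
CG = +√(3/20) = +0.387298

+√(3/20) ≈ +0.387298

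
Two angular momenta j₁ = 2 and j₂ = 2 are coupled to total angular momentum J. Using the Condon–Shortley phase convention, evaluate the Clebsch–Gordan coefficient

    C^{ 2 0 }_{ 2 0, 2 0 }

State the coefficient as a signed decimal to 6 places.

−√(2/7) ≈ -0.534522

√[5·2!2!2!/7! · 2!2!2!2!2!2!] = √(32/63)
  +(−1)^0/∏(0,2,2,2,0,0)! = 1/8  (running 1/8)
  +(−1)^1/∏(1,1,1,1,1,1)! = -1  (running -7/8)
  +(−1)^2/∏(2,0,0,0,2,2)! = 1/8  (running -3/4)
⟨..|..⟩ = √(32/63)·(-3/4) = -0.534522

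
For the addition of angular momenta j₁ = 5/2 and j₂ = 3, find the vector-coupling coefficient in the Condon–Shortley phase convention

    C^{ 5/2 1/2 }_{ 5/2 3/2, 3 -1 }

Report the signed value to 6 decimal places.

√[6·3!2!3!/9! · 4!1!2!4!3!2!] = √(576/35)
  +(−1)^0/∏(0,3,1,2,1,1)! = 1/12  (running 1/12)
  +(−1)^1/∏(1,2,0,1,2,2)! = -1/8  (running -1/24)
⟨..|..⟩ = √(576/35)·(-1/24) = -0.169031

-0.169031  (= −√(1/35))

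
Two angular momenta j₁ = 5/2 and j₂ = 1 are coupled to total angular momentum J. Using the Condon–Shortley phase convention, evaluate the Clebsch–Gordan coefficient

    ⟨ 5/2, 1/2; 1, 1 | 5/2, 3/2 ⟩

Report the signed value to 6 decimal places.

j₁+j₂−J=1  J+j₁−j₂=4  J−j₁+j₂=1  j₁+j₂+J+1=7
(j₁±m₁, j₂±m₂, J±M) = (3,2,2,0,4,1)
P² = 576/35
sum k=1..1:
  [1] −1/6 = -1/6
S = -1/6
C² = P²·S² = 16/35 ; C = -0.676123

−√(16/35) ≈ -0.676123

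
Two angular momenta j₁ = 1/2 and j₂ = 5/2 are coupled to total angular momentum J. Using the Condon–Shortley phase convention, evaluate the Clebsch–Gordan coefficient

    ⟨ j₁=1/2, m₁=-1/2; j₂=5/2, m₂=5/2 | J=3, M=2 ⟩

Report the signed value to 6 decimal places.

+0.408248  (= +√(1/6))

triangle: 0!·1!·5!/7! = 120/5040
(j±m)!: 0!·1!·5!·0!·5!·1! = 14400
prefactor² = (2J+1)·Δ·N² = 2400
  k=0: +1/(0!·0!·1!·5!·0!·0!) = 1/120
Σ = 1/120  ⇒  CG² = 2400·1/120² = 1/6
CG = +√(1/6) = +0.408248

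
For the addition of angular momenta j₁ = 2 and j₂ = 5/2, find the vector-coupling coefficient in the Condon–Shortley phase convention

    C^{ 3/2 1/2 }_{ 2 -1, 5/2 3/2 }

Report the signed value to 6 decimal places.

j₁+j₂−J=3  J+j₁−j₂=1  J−j₁+j₂=2  j₁+j₂+J+1=7
(j₁±m₁, j₂±m₂, J±M) = (1,3,4,1,2,1)
P² = 96/35
sum k=2..3:
  [2] +1/4 = 1/4
  [3] −1/6 = -1/6
S = 1/12
C² = P²·S² = 2/105 ; C = +0.138013

+√(2/105) = +0.138013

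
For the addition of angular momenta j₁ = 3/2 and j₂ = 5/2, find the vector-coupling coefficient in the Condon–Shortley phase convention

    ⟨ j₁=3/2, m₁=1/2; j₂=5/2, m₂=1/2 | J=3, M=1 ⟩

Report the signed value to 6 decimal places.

+√(1/60) ≈ +0.129099

√[7·1!2!4!/8! · 2!1!3!2!4!2!] = √(48/5)
  +(−1)^0/∏(0,1,1,3,1,1)! = 1/6  (running 1/6)
  +(−1)^1/∏(1,0,0,2,2,2)! = -1/8  (running 1/24)
⟨..|..⟩ = √(48/5)·(1/24) = +0.129099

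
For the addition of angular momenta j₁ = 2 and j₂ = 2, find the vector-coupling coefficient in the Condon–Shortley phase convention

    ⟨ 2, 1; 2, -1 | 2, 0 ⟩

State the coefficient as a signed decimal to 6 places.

+0.267261  (= +√(1/14))

triangle: 2!×2!×2!/7! = 8/5040
(j±m)!: 3!×1!×1!×3!×2!×2! = 144
prefactor² = (2J+1)×Δ×N² = 8/7
  k=0: +1/(0!×2!×1!×1!×1!×1!) = 1/2
  k=1: −1/(1!×1!×0!×0!×2!×2!) = -1/4
Σ = 1/4  ⇒  CG² = 8/7×1/4² = 1/14
CG = +√(1/14) = +0.267261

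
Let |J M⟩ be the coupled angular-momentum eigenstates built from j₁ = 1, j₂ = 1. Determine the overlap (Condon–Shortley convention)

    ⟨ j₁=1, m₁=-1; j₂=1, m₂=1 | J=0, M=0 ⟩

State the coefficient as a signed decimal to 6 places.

√[1·2!0!0!/3! · 0!2!2!0!0!0!] = √(4/3)
  +(−1)^2/∏(2,0,0,0,0,0)! = 1/2  (running 1/2)
⟨..|..⟩ = √(4/3)·(1/2) = +0.577350

+√(1/3) = +0.577350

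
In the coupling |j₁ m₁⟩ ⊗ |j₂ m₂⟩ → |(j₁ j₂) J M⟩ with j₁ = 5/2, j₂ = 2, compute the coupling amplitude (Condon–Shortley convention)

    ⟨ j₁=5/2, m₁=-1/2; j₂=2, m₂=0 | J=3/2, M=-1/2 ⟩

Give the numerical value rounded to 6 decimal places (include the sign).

+√(2/35) = +0.239046

√[4·3!2!1!/7! · 2!3!2!2!1!2!] = √(32/35)
  +(−1)^1/∏(1,2,2,1,0,0)! = -1/4  (running -1/4)
  +(−1)^2/∏(2,1,1,0,1,1)! = 1/2  (running 1/4)
⟨..|..⟩ = √(32/35)·(1/4) = +0.239046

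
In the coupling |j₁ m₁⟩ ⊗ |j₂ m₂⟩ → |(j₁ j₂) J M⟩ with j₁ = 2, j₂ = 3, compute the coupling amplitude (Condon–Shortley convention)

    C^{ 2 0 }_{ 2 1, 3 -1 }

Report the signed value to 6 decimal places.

j₁+j₂−J=3  J+j₁−j₂=1  J−j₁+j₂=3  j₁+j₂+J+1=8
(j₁±m₁, j₂±m₂, J±M) = (3,1,2,4,2,2)
P² = 36/7
sum k=0..1:
  [0] +1/12 = 1/12
  [1] −1/4 = -1/4
S = -1/6
C² = P²·S² = 1/7 ; C = -0.377964

-0.377964  (= −√(1/7))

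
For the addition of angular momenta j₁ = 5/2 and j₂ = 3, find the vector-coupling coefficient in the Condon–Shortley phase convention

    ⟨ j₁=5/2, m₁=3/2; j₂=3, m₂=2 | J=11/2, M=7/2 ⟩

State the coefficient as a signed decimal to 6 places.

√[12·0!5!6!/12! · 4!1!5!1!9!2!] = √(49766400/11)
  +(−1)^0/∏(0,0,1,5,4,1)! = 1/2880  (running 1/2880)
⟨..|..⟩ = √(49766400/11)·(1/2880) = +0.738549

+√(6/11) = +0.738549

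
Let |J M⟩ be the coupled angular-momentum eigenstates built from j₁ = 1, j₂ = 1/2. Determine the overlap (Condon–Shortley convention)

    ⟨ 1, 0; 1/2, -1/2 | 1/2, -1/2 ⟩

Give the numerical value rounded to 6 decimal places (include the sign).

j₁+j₂−J=1  J+j₁−j₂=1  J−j₁+j₂=0  j₁+j₂+J+1=3
(j₁±m₁, j₂±m₂, J±M) = (1,1,0,1,0,1)
P² = 1/3
sum k=0..0:
  [0] +1/1 = 1
S = 1
C² = P²·S² = 1/3 ; C = +0.577350

+√(1/3) ≈ +0.577350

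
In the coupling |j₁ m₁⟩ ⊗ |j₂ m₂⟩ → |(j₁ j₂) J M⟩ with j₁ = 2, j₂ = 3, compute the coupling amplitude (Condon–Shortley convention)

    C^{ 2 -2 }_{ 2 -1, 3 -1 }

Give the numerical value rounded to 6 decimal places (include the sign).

+0.462910

triangle: 3!×1!×3!/8! = 36/40320
(j±m)!: 1!×3!×2!×4!×0!×4! = 6912
prefactor² = (2J+1)×Δ×N² = 216/7
  k=2: +1/(2!×1!×1!×0!×0!×3!) = 1/12
Σ = 1/12  ⇒  CG² = 216/7×1/12² = 3/14
CG = +√(3/14) = +0.462910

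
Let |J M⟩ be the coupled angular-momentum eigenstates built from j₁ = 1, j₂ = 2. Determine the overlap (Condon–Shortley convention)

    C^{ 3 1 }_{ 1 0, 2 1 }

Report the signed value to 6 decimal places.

j₁+j₂−J=0  J+j₁−j₂=2  J−j₁+j₂=4  j₁+j₂+J+1=7
(j₁±m₁, j₂±m₂, J±M) = (1,1,3,1,4,2)
P² = 96/5
sum k=0..0:
  [0] +1/6 = 1/6
S = 1/6
C² = P²·S² = 8/15 ; C = +0.730297

+√(8/15) = +0.730297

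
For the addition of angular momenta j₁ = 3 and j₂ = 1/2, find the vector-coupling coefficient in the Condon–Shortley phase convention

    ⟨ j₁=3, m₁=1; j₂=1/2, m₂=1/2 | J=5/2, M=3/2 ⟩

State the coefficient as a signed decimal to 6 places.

j₁+j₂−J=1  J+j₁−j₂=5  J−j₁+j₂=0  j₁+j₂+J+1=7
(j₁±m₁, j₂±m₂, J±M) = (4,2,1,0,4,1)
P² = 1152/7
sum k=1..1:
  [1] −1/24 = -1/24
S = -1/24
C² = P²·S² = 2/7 ; C = -0.534522

-0.534522  (= −√(2/7))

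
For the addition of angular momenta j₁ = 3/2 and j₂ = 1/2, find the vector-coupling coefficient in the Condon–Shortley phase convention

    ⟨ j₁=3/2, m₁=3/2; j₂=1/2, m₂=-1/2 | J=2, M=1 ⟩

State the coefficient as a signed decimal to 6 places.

+√(1/4) ≈ +0.500000

j₁+j₂−J=0  J+j₁−j₂=3  J−j₁+j₂=1  j₁+j₂+J+1=5
(j₁±m₁, j₂±m₂, J±M) = (3,0,0,1,3,1)
P² = 9
sum k=0..0:
  [0] +1/6 = 1/6
S = 1/6
C² = P²·S² = 1/4 ; C = +0.500000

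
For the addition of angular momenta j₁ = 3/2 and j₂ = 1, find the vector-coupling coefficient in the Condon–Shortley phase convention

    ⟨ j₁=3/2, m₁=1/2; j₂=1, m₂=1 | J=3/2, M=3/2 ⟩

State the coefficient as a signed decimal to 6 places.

√[4·1!2!1!/5! · 2!1!2!0!3!0!] = √(8/5)
  +(−1)^1/∏(1,0,0,1,2,0)! = -1/2  (running -1/2)
⟨..|..⟩ = √(8/5)·(-1/2) = -0.632456

-0.632456  (= −√(2/5))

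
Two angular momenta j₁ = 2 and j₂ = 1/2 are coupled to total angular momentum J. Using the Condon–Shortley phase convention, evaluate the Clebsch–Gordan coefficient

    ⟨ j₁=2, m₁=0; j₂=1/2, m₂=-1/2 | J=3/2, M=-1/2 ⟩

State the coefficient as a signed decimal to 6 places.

+√(2/5) ≈ +0.632456

triangle: 1!·3!·0!/5! = 6/120
(j±m)!: 2!·2!·0!·1!·1!·2! = 8
prefactor² = (2J+1)·Δ·N² = 8/5
  k=0: +1/(0!·1!·2!·0!·1!·0!) = 1/2
Σ = 1/2  ⇒  CG² = 8/5·1/2² = 2/5
CG = +√(2/5) = +0.632456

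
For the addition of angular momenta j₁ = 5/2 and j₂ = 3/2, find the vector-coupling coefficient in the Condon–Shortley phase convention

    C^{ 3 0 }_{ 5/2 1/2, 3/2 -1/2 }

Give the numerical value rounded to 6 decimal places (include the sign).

j₁+j₂−J=1  J+j₁−j₂=4  J−j₁+j₂=2  j₁+j₂+J+1=8
(j₁±m₁, j₂±m₂, J±M) = (3,2,1,2,3,3)
P² = 36/5
sum k=0..1:
  [0] +1/4 = 1/4
  [1] −1/12 = -1/12
S = 1/6
C² = P²·S² = 1/5 ; C = +0.447214

+0.447214  (= +√(1/5))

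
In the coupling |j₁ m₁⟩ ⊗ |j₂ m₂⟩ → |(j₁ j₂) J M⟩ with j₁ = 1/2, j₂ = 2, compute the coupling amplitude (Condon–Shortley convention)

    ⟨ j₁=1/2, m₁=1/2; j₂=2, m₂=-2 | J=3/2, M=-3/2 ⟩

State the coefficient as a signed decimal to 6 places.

+√(4/5) ≈ +0.894427

√[4·1!0!3!/5! · 1!0!0!4!0!3!] = √(144/5)
  +(−1)^0/∏(0,1,0,0,0,3)! = 1/6  (running 1/6)
⟨..|..⟩ = √(144/5)·(1/6) = +0.894427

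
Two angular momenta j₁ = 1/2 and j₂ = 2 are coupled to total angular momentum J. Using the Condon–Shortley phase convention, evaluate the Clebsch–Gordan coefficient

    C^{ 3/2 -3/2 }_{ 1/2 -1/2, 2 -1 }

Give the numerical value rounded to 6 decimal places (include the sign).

√[4·1!0!3!/5! · 0!1!1!3!0!3!] = √(36/5)
  +(−1)^1/∏(1,0,0,0,0,3)! = -1/6  (running -1/6)
⟨..|..⟩ = √(36/5)·(-1/6) = -0.447214

-0.447214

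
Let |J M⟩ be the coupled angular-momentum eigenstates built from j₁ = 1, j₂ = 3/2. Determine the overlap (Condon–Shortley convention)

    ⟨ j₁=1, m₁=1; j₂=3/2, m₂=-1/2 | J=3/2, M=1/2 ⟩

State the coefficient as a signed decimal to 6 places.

+0.730297

triangle: 1!·1!·2!/5! = 2/120
(j±m)!: 2!·0!·1!·2!·2!·1! = 8
prefactor² = (2J+1)·Δ·N² = 8/15
  k=0: +1/(0!·1!·0!·1!·1!·1!) = 1
Σ = 1  ⇒  CG² = 8/15·1² = 8/15
CG = +√(8/15) = +0.730297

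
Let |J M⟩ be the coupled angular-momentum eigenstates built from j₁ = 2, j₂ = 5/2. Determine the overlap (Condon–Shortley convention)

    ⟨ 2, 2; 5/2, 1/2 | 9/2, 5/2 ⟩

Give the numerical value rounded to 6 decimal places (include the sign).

+√(5/18) = +0.527046

√[10·0!4!5!/10! · 4!0!3!2!7!2!] = √(23040)
  +(−1)^0/∏(0,0,0,3,4,2)! = 1/288  (running 1/288)
⟨..|..⟩ = √(23040)·(1/288) = +0.527046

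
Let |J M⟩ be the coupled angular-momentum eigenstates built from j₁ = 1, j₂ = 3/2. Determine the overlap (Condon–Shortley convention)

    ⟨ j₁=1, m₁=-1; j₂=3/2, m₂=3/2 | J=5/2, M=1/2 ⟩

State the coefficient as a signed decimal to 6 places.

+√(1/10) ≈ +0.316228

triangle: 0!·2!·3!/6! = 12/720
(j±m)!: 0!·2!·3!·0!·3!·2! = 144
prefactor² = (2J+1)·Δ·N² = 72/5
  k=0: +1/(0!·0!·2!·3!·0!·0!) = 1/12
Σ = 1/12  ⇒  CG² = 72/5·1/12² = 1/10
CG = +√(1/10) = +0.316228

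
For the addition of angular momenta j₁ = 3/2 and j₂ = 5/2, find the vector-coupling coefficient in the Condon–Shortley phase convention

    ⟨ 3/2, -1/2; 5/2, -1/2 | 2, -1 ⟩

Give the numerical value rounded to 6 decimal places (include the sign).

−√(25/84) = -0.545545

j₁+j₂−J=2  J+j₁−j₂=1  J−j₁+j₂=3  j₁+j₂+J+1=7
(j₁±m₁, j₂±m₂, J±M) = (1,2,2,3,1,3)
P² = 12/7
sum k=1..2:
  [1] −1/2 = -1/2
  [2] +1/12 = 1/12
S = -5/12
C² = P²·S² = 25/84 ; C = -0.545545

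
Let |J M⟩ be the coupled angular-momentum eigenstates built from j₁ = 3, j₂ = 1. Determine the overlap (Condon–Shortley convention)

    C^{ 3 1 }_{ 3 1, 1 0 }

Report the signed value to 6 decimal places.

j₁+j₂−J=1  J+j₁−j₂=5  J−j₁+j₂=1  j₁+j₂+J+1=8
(j₁±m₁, j₂±m₂, J±M) = (4,2,1,1,4,2)
P² = 48
sum k=0..1:
  [0] +1/12 = 1/12
  [1] −1/24 = -1/24
S = 1/24
C² = P²·S² = 1/12 ; C = +0.288675

+√(1/12) ≈ +0.288675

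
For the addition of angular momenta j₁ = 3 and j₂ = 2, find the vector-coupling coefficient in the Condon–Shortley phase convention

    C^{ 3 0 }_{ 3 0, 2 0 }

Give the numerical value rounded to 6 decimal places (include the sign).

j₁+j₂−J=2  J+j₁−j₂=4  J−j₁+j₂=2  j₁+j₂+J+1=9
(j₁±m₁, j₂±m₂, J±M) = (3,3,2,2,3,3)
P² = 48/5
sum k=0..2:
  [0] +1/24 = 1/24
  [1] −1/4 = -1/4
  [2] +1/24 = 1/24
S = -1/6
C² = P²·S² = 4/15 ; C = -0.516398

-0.516398  (= −√(4/15))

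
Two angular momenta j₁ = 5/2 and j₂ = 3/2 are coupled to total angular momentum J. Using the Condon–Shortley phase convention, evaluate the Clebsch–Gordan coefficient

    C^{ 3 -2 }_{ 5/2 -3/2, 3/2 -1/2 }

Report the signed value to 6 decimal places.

-0.288675

√[7·1!4!2!/8! · 1!4!1!2!1!5!] = √(48)
  +(−1)^0/∏(0,1,4,1,0,1)! = 1/24  (running 1/24)
  +(−1)^1/∏(1,0,3,0,1,2)! = -1/12  (running -1/24)
⟨..|..⟩ = √(48)·(-1/24) = -0.288675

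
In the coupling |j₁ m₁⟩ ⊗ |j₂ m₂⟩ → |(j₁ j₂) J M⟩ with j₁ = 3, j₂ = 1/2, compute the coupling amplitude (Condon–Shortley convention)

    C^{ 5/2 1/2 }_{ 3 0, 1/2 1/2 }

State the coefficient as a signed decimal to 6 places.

−√(3/7) ≈ -0.654654

triangle: 1!×5!×0!/7! = 120/5040
(j±m)!: 3!×3!×1!×0!×3!×2! = 432
prefactor² = (2J+1)×Δ×N² = 432/7
  k=1: −1/(1!×0!×2!×0!×3!×0!) = -1/12
Σ = -1/12  ⇒  CG² = 432/7×(-1/12)² = 3/7
CG = −√(3/7) = -0.654654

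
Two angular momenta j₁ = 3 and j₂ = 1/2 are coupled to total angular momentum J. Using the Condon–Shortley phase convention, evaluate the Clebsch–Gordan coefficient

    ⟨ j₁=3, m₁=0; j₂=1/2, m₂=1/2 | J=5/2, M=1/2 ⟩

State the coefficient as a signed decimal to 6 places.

j₁+j₂−J=1  J+j₁−j₂=5  J−j₁+j₂=0  j₁+j₂+J+1=7
(j₁±m₁, j₂±m₂, J±M) = (3,3,1,0,3,2)
P² = 432/7
sum k=1..1:
  [1] −1/12 = -1/12
S = -1/12
C² = P²·S² = 3/7 ; C = -0.654654

-0.654654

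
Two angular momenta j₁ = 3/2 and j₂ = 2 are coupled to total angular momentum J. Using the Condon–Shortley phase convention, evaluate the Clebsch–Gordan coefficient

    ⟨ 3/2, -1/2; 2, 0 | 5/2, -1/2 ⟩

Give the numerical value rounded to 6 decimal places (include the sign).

-0.292770  (= −√(3/35))

triangle: 1!×2!×3!/7! = 12/5040
(j±m)!: 1!×2!×2!×2!×2!×3! = 96
prefactor² = (2J+1)×Δ×N² = 48/35
  k=0: +1/(0!×1!×2!×2!×0!×1!) = 1/4
  k=1: −1/(1!×0!×1!×1!×1!×2!) = -1/2
Σ = -1/4  ⇒  CG² = 48/35×(-1/4)² = 3/35
CG = −√(3/35) = -0.292770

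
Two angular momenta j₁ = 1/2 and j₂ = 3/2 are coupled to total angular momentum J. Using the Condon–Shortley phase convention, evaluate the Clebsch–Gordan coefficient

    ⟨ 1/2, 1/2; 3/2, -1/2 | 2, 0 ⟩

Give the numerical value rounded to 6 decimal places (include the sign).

√[5·0!1!3!/5! · 1!0!1!2!2!2!] = √(2)
  +(−1)^0/∏(0,0,0,1,1,2)! = 1/2  (running 1/2)
⟨..|..⟩ = √(2)·(1/2) = +0.707107

+0.707107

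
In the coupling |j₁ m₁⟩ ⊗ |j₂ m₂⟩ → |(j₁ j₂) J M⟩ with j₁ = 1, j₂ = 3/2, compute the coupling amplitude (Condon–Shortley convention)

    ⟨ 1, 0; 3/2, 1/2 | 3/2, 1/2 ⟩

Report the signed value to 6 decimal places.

triangle: 1!×1!×2!/5! = 2/120
(j±m)!: 1!×1!×2!×1!×2!×1! = 4
prefactor² = (2J+1)×Δ×N² = 4/15
  k=0: +1/(0!×1!×1!×2!×0!×0!) = 1/2
  k=1: −1/(1!×0!×0!×1!×1!×1!) = -1
Σ = -1/2  ⇒  CG² = 4/15×(-1/2)² = 1/15
CG = −√(1/15) = -0.258199

−√(1/15) = -0.258199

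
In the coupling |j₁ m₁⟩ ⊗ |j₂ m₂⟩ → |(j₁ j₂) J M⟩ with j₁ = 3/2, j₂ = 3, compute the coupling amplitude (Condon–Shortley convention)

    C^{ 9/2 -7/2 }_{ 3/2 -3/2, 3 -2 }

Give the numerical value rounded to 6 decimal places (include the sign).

j₁+j₂−J=0  J+j₁−j₂=3  J−j₁+j₂=6  j₁+j₂+J+1=10
(j₁±m₁, j₂±m₂, J±M) = (0,3,1,5,1,8)
P² = 345600
sum k=0..0:
  [0] +1/720 = 1/720
S = 1/720
C² = P²·S² = 2/3 ; C = +0.816497

+0.816497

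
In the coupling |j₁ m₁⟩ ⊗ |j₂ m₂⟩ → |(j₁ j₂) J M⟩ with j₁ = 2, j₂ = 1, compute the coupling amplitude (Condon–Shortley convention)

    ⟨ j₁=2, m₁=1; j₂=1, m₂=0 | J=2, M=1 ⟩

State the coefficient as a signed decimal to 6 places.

j₁+j₂−J=1  J+j₁−j₂=3  J−j₁+j₂=1  j₁+j₂+J+1=6
(j₁±m₁, j₂±m₂, J±M) = (3,1,1,1,3,1)
P² = 3/2
sum k=0..1:
  [0] +1/2 = 1/2
  [1] −1/6 = -1/6
S = 1/3
C² = P²·S² = 1/6 ; C = +0.408248

+√(1/6) ≈ +0.408248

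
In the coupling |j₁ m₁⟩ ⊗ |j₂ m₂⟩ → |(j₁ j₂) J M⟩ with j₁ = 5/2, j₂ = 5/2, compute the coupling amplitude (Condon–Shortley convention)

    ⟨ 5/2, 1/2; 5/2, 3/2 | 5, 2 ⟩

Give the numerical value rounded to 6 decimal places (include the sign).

√[11·0!5!5!/11! · 3!2!4!1!7!3!] = √(34560)
  +(−1)^0/∏(0,0,2,4,3,1)! = 1/288  (running 1/288)
⟨..|..⟩ = √(34560)·(1/288) = +0.645497

+0.645497  (= +√(5/12))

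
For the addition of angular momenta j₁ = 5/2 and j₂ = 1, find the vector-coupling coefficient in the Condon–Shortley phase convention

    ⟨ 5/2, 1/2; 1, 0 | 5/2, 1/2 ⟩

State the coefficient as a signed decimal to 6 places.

j₁+j₂−J=1  J+j₁−j₂=4  J−j₁+j₂=1  j₁+j₂+J+1=7
(j₁±m₁, j₂±m₂, J±M) = (3,2,1,1,3,2)
P² = 144/35
sum k=0..1:
  [0] +1/4 = 1/4
  [1] −1/6 = -1/6
S = 1/12
C² = P²·S² = 1/35 ; C = +0.169031

+√(1/35) = +0.169031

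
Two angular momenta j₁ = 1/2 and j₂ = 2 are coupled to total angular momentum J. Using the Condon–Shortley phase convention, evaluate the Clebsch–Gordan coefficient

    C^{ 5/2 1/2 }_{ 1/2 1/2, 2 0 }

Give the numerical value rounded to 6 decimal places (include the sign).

j₁+j₂−J=0  J+j₁−j₂=1  J−j₁+j₂=4  j₁+j₂+J+1=6
(j₁±m₁, j₂±m₂, J±M) = (1,0,2,2,3,2)
P² = 48/5
sum k=0..0:
  [0] +1/4 = 1/4
S = 1/4
C² = P²·S² = 3/5 ; C = +0.774597

+√(3/5) = +0.774597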